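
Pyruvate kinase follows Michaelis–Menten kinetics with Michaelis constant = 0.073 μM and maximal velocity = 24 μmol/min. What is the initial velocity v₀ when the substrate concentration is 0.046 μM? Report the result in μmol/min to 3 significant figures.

[S]/(Km+[S]) = 0.046/0.1190 = 0.3866, the fractional saturation.
v = 0.3866 × Vmax = 0.3866 × 24 = 9.28 μmol/min.

9.28 μmol/min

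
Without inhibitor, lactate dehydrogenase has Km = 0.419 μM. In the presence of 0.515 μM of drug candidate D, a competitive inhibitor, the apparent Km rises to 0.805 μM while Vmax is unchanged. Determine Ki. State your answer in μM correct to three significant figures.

Competitive: Km,app = α·Km with α = 1 + [I]/Ki.
α = Km,app/Km = 0.805/0.419 = 1.921.
Ki = [I]/(α − 1) = 0.515/0.9212 = 0.559 μM.

0.559 μM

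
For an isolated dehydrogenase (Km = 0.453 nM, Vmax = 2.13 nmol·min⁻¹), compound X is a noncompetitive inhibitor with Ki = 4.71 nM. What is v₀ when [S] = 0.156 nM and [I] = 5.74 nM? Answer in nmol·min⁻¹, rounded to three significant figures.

α = 1 + [I]/Ki = 1 + 5.74/4.71 = 2.219.
For a noncompetitive inhibitor, Vmax is reduced to Vmax/α while Km is unchanged: Km,app = 0.453 nM, Vmax,app = 0.960 nmol·min⁻¹.
v = Vmax,app·[S]/(Km,app + [S]) = 0.960 × 0.156/(0.453 + 0.156) = 0.246 nmol·min⁻¹.

0.246 nmol·min⁻¹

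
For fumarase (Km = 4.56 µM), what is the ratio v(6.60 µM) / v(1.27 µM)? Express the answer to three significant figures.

2.71

Since Vmax cancels, v₂/v₁ = [S]₂(Km+[S]₁) / [S]₁(Km+[S]₂).
= 6.60×(4.56+1.27) / (1.27×(4.56+6.60)) = 38.48/14.17 = 2.71.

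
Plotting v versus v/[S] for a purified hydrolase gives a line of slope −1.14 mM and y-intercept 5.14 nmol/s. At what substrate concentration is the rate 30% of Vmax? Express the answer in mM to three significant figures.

0.489 mM

The Eadie–Hofstee slope gives Km = 1.14 mM (slope = −Km).
v/Vmax = [S]/(Km+[S]) = 0.3 ⇒ [S] = Km·0.3/(1−0.3) = 1.14 × 0.4286 = 0.489 mM.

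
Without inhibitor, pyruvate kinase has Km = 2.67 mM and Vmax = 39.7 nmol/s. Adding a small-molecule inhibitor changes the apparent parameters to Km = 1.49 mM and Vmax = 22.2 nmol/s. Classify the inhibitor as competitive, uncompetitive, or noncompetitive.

uncompetitive

Both Km and Vmax decrease by the same factor (~1.79-fold) — characteristic of uncompetitive inhibition.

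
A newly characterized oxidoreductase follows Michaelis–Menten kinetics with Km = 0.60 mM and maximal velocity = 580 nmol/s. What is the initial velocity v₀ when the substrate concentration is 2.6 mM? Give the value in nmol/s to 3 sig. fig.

[S]/(Km+[S]) = 2.6/3.200 = 0.8125, the fractional saturation.
v = 0.8125 × Vmax = 0.8125 × 580 = 471 nmol/s.

471 nmol/s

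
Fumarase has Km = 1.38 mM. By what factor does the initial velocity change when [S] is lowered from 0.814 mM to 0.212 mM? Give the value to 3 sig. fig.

0.359

The fractional saturations are [S]/(Km+[S]) = 0.814/2.194 = 0.3710 and 0.212/1.592 = 0.1332.
v₂/v₁ is just their ratio: 0.1332/0.3710 = 0.359.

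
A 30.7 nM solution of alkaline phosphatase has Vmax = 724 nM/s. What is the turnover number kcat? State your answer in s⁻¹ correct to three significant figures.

kcat = Vmax/[E]total = 724 nM/s / 30.7 nM = 23.6 s⁻¹.

23.6 s⁻¹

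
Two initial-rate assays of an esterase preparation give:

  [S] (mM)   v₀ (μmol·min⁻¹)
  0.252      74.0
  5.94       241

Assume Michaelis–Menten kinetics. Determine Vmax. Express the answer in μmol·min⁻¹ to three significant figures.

From v = Vmax[S]/(Km+[S]), each point gives Vmax = v(Km+[S])/[S].
Equating: 74.0(Km+0.252)/0.252 = 241(Km+5.94)/5.94.
293.7·Km + 74.0 = 40.57·Km + 241, so (293.7 − 40.57)·Km = 241 − 74.0.
Km = 167.0/253.1 = 0.660 mM; then Vmax = 74.0(0.660+0.252)/0.252 = 268 μmol·min⁻¹.

268 μmol·min⁻¹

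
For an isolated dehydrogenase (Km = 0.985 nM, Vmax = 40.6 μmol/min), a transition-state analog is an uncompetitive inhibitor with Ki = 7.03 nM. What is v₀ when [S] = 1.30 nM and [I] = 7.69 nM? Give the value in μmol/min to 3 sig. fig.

With α = 1 + [I]/Ki = 1 + 7.69/7.03 = 2.094, the uncompetitive rate law is v = (Vmax/α)·[S] / (Km/α + [S]).
v = (40.6/2.094)×1.30 / (0.985/2.094 + 1.30) = 25.21/1.770 = 14.2 μmol/min.

14.2 μmol/min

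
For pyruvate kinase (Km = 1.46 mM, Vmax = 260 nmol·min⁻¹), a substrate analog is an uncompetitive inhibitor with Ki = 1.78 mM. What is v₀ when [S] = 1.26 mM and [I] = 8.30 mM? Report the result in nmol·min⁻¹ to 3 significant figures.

38.1 nmol·min⁻¹

With α = 1 + [I]/Ki = 1 + 8.30/1.78 = 5.663, the uncompetitive rate law is v = (Vmax/α)·[S] / (Km/α + [S]).
v = (260/5.663)×1.26 / (1.46/5.663 + 1.26) = 57.85/1.518 = 38.1 nmol·min⁻¹.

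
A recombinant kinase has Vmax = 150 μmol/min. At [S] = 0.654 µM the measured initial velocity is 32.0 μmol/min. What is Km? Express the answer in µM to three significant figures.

v/Vmax = 32.0/150 = 0.2133 = [S]/(Km+[S]).
So Km + [S] = [S]/0.2133 = 3.066 µM, giving Km = 3.066 − 0.654 = 2.41 µM.

2.41 µM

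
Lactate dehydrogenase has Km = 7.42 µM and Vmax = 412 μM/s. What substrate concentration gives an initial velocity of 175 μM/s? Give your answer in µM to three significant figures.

5.48 µM

Rearranging v = Vmax[S]/(Km+[S]) gives [S] = Km·v/(Vmax − v).
[S] = 7.42 × 175 / (412 − 175) = 1298/237.0 = 5.48 µM.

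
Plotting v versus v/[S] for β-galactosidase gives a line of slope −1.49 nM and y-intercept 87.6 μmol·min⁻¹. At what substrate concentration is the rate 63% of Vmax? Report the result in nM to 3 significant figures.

The Eadie–Hofstee slope gives Km = 1.49 nM (slope = −Km).
v/Vmax = [S]/(Km+[S]) = 0.63 ⇒ [S] = Km·0.63/(1−0.63) = 1.49 × 1.703 = 2.54 nM.

2.54 nM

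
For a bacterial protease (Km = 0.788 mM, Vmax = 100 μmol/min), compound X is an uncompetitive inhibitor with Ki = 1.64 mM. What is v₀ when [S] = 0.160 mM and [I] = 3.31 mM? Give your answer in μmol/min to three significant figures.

With α = 1 + [I]/Ki = 1 + 3.31/1.64 = 3.018, the uncompetitive rate law is v = (Vmax/α)·[S] / (Km/α + [S]).
v = (100/3.018)×0.160 / (0.788/3.018 + 0.160) = 5.301/0.4211 = 12.6 μmol/min.

12.6 μmol/min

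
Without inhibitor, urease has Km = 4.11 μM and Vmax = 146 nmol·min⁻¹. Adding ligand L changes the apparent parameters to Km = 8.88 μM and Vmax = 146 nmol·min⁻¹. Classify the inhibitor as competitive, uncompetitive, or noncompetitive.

competitive

Km increases (4.11 → 8.88 μM) while Vmax is unchanged — the hallmark of competitive inhibition.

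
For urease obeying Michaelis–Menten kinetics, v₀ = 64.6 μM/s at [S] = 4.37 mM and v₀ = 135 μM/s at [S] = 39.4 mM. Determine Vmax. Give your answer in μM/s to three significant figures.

From v = Vmax[S]/(Km+[S]), each point gives Vmax = v(Km+[S])/[S].
Equating: 64.6(Km+4.37)/4.37 = 135(Km+39.4)/39.4.
14.78·Km + 64.6 = 3.426·Km + 135, so (14.78 − 3.426)·Km = 135 − 64.6.
Km = 70.40/11.36 = 6.20 mM; then Vmax = 64.6(6.20+4.37)/4.37 = 156 μM/s.

156 μM/s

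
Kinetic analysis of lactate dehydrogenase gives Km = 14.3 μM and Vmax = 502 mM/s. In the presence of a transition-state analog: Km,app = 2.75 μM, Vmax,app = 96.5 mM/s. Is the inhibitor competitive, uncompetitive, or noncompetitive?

Both Km and Vmax decrease by the same factor (~5.20-fold) — characteristic of uncompetitive inhibition.

uncompetitive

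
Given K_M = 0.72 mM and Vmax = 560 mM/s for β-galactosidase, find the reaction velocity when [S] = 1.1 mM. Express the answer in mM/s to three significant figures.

[S]/(Km+[S]) = 1.1/1.820 = 0.6044, the fractional saturation.
v = 0.6044 × Vmax = 0.6044 × 560 = 338 mM/s.

338 mM/s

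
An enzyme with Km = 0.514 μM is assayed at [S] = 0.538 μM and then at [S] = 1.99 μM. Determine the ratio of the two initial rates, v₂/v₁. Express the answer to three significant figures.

1.55

The fractional saturations are [S]/(Km+[S]) = 0.538/1.052 = 0.5114 and 1.99/2.504 = 0.7947.
v₂/v₁ is just their ratio: 0.7947/0.5114 = 1.55.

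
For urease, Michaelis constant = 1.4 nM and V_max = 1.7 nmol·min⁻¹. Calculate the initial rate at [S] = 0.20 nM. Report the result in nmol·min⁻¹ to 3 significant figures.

[S]/(Km+[S]) = 0.20/1.600 = 0.1250, the fractional saturation.
v = 0.1250 × Vmax = 0.1250 × 1.7 = 0.213 nmol·min⁻¹.

0.213 nmol·min⁻¹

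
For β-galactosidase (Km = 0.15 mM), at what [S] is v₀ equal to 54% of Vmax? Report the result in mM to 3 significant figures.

0.176 mM

v/Vmax = [S]/(Km+[S]) = 0.54, so [S] = Km·0.54/(1 − 0.54) = 0.15 × 1.174.
[S] = 0.176 mM.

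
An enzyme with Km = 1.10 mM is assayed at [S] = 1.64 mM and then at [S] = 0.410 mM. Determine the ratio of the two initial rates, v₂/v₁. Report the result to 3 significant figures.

0.454

Since Vmax cancels, v₂/v₁ = [S]₂(Km+[S]₁) / [S]₁(Km+[S]₂).
= 0.410×(1.10+1.64) / (1.64×(1.10+0.410)) = 1.123/2.476 = 0.454.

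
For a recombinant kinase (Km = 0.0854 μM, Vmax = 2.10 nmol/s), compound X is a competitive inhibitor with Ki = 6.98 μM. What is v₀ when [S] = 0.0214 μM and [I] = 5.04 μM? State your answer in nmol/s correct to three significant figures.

α = 1 + [I]/Ki = 1 + 5.04/6.98 = 1.722.
For a competitive inhibitor, Vmax is unchanged and the apparent Km becomes α·Km: Km,app = 0.147 μM, Vmax,app = 2.10 nmol/s.
v = Vmax,app·[S]/(Km,app + [S]) = 2.10 × 0.0214/(0.147 + 0.0214) = 0.267 nmol/s.

0.267 nmol/s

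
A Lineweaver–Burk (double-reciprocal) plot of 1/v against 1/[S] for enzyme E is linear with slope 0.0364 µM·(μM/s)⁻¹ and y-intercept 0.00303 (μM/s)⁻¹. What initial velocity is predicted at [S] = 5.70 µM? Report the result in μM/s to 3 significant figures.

106 μM/s

The y-intercept is 1/Vmax, so Vmax = 1/0.00303 = 330 μM/s.
The slope is Km/Vmax, so Km = 0.0364 × 330 = 12.0 µM.
Then v = 330 × 5.70/(12.0 + 5.70) = 106 μM/s.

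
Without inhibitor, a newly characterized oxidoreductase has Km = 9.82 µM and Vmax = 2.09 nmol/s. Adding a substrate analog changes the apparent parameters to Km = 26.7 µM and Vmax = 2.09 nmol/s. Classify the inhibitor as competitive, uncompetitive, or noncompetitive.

Km increases (9.82 → 26.7 µM) while Vmax is unchanged — the hallmark of competitive inhibition.

competitive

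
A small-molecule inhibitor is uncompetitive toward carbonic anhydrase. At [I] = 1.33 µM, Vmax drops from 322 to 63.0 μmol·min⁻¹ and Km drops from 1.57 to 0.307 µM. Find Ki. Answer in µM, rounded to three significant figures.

0.324 µM

Uncompetitive: Vmax,app = Vmax/α (and Km,app = Km/α) with α = 1 + [I]/Ki.
α = Vmax/Vmax,app = 322/63.0 = 5.111.
Since α = 1 + [I]/Ki, [I]/Ki = 5.111 − 1 = 4.111 and Ki = 1.33/4.111 = 0.324 µM.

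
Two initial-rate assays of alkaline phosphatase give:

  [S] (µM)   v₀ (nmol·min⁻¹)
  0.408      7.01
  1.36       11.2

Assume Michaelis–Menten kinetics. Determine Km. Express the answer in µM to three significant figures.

In reciprocal form, 1/v = (Km/Vmax)·(1/[S]) + 1/Vmax. The two points give (1/[S], 1/v) = (2.451, 0.1427) and (0.7353, 0.08929).
Slope = (0.1427 − 0.08929)/(2.451 − 0.7353) = 0.03111; intercept = 0.1427 − 0.03111×2.451 = 0.06641.
Vmax = 1/intercept = 15.1 nmol·min⁻¹; Km = slope × Vmax = 0.03111 × 15.1 = 0.468 µM.

0.468 µM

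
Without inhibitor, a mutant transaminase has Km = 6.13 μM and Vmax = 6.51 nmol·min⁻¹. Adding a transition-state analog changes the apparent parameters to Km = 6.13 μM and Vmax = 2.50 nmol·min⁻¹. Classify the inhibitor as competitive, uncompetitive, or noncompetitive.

noncompetitive

Vmax decreases (6.51 → 2.50 nmol·min⁻¹) while Km is unchanged — pure noncompetitive inhibition.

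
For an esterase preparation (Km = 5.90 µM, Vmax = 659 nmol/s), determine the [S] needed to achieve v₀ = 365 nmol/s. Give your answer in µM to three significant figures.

7.32 µM

The required fractional saturation is v/Vmax = 365/659 = 0.5539.
Then [S]/(Km+[S]) = 0.5539 ⇒ [S] = 5.90 × 0.5539/(1 − 0.5539) = 7.32 µM.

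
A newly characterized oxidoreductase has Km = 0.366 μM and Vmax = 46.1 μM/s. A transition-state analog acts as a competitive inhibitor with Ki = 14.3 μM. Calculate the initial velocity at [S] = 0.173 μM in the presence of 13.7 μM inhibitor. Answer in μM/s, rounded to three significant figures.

With α = 1 + [I]/Ki = 1 + 13.7/14.3 = 1.958, the competitive rate law is v = Vmax[S] / (αKm + [S]).
v = 46.1×0.173 / (1.958×0.366 + 0.173) = 7.975/0.8896 = 8.96 μM/s.

8.96 μM/s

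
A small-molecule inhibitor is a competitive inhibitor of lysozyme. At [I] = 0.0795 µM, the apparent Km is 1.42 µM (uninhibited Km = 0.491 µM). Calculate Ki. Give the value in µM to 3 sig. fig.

0.0420 µM

Competitive: Km,app = α·Km with α = 1 + [I]/Ki.
α = Km,app/Km = 1.42/0.491 = 2.892.
Since α = 1 + [I]/Ki, [I]/Ki = 2.892 − 1 = 1.892 and Ki = 0.0795/1.892 = 0.0420 µM.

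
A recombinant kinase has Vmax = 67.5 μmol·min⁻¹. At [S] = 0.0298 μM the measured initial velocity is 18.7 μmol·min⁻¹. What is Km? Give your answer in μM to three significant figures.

0.0778 μM

v/Vmax = 18.7/67.5 = 0.2770 = [S]/(Km+[S]).
So Km + [S] = [S]/0.2770 = 0.1076 μM, giving Km = 0.1076 − 0.0298 = 0.0778 μM.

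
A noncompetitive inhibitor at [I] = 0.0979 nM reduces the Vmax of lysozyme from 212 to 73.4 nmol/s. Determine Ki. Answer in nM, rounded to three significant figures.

Noncompetitive: Vmax,app = Vmax/α with α = 1 + [I]/Ki.
α = Vmax/Vmax,app = 212/73.4 = 2.888.
Ki = [I]/(α − 1) = 0.0979/1.888 = 0.0518 nM.

0.0518 nM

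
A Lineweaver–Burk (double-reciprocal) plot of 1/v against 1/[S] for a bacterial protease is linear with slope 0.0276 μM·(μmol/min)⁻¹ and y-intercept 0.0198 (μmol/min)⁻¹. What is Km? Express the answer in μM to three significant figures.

1.39 μM

y-intercept = 1/Vmax ⇒ Vmax = 50.5 μmol/min; slope = Km/Vmax ⇒ Km = slope × Vmax.
Km = 0.0276 × 50.5 = 1.39 μM.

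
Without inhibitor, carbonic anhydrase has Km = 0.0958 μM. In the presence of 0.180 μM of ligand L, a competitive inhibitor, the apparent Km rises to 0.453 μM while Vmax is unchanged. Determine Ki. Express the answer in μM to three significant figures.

0.0483 μM

Competitive: Km,app = α·Km with α = 1 + [I]/Ki.
α = Km,app/Km = 0.453/0.0958 = 4.729.
Ki = [I]/(α − 1) = 0.180/3.729 = 0.0483 μM.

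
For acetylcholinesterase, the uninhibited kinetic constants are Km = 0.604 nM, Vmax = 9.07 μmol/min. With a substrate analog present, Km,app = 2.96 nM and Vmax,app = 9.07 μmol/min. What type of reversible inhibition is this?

competitive

Km increases (0.604 → 2.96 nM) while Vmax is unchanged — the hallmark of competitive inhibition.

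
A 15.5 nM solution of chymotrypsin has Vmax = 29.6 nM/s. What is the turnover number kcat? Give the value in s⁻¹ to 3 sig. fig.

1.91 s⁻¹

kcat = Vmax/[E]total = 29.6 nM/s / 15.5 nM = 1.91 s⁻¹.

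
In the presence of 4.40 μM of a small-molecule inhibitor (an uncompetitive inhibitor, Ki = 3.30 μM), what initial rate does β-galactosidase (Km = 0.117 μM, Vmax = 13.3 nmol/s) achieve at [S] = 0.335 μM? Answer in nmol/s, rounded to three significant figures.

With α = 1 + [I]/Ki = 1 + 4.40/3.30 = 2.333, the uncompetitive rate law is v = (Vmax/α)·[S] / (Km/α + [S]).
v = (13.3/2.333)×0.335 / (0.117/2.333 + 0.335) = 1.910/0.3851 = 4.96 nmol/s.

4.96 nmol/s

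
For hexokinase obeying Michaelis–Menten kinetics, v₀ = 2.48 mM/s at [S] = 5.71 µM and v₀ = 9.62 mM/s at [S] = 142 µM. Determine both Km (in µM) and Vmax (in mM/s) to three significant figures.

In reciprocal form, 1/v = (Km/Vmax)·(1/[S]) + 1/Vmax. The two points give (1/[S], 1/v) = (0.1751, 0.4032) and (0.007042, 0.1040).
Slope = (0.4032 − 0.1040)/(0.1751 − 0.007042) = 1.780; intercept = 0.4032 − 1.780×0.1751 = 0.09141.
Vmax = 1/intercept = 10.9 mM/s; Km = slope × Vmax = 1.780 × 10.9 = 19.5 µM.

Km = 19.5 µM; Vmax = 10.9 mM/s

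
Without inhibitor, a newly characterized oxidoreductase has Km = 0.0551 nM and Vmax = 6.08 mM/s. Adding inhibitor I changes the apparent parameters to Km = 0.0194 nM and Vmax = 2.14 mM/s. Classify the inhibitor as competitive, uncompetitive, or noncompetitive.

Both Km and Vmax decrease by the same factor (~2.84-fold) — characteristic of uncompetitive inhibition.

uncompetitive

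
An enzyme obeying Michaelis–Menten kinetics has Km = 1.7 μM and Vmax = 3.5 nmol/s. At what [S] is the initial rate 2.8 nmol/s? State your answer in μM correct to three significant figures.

The required fractional saturation is v/Vmax = 2.8/3.5 = 0.8000.
Then [S]/(Km+[S]) = 0.8000 ⇒ [S] = 1.7 × 0.8000/(1 − 0.8000) = 6.80 μM.

6.80 μM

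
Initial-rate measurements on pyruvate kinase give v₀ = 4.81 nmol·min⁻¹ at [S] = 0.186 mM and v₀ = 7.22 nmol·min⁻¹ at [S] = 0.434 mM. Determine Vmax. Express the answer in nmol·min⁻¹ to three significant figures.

From v = Vmax[S]/(Km+[S]), each point gives Vmax = v(Km+[S])/[S].
Equating: 4.81(Km+0.186)/0.186 = 7.22(Km+0.434)/0.434.
25.86·Km + 4.81 = 16.64·Km + 7.22, so (25.86 − 16.64)·Km = 7.22 − 4.81.
Km = 2.410/9.224 = 0.261 mM; then Vmax = 4.81(0.261+0.186)/0.186 = 11.6 nmol·min⁻¹.

11.6 nmol·min⁻¹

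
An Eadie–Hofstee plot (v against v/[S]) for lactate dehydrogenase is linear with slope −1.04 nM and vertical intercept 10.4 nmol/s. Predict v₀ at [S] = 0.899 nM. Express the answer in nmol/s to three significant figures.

4.82 nmol/s

In the Eadie–Hofstee form v = Vmax − Km·(v/[S]), the slope is −Km and the intercept is Vmax, so Km = 1.04 nM and Vmax = 10.4 nmol/s.
v = 10.4 × 0.899/(1.04 + 0.899) = 4.82 nmol/s.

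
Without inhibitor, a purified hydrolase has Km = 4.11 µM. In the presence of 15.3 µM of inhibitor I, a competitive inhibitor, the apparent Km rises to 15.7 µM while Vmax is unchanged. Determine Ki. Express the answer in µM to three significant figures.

5.43 µM

Competitive: Km,app = α·Km with α = 1 + [I]/Ki.
α = Km,app/Km = 15.7/4.11 = 3.820.
Ki = [I]/(α − 1) = 15.3/2.820 = 5.43 µM.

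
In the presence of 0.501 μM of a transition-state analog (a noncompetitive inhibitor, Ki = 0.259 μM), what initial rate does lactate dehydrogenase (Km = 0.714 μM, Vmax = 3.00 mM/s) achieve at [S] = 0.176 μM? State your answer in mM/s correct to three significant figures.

α = 1 + [I]/Ki = 1 + 0.501/0.259 = 2.934.
For a noncompetitive inhibitor, Vmax is reduced to Vmax/α while Km is unchanged: Km,app = 0.714 μM, Vmax,app = 1.02 mM/s.
v = Vmax,app·[S]/(Km,app + [S]) = 1.02 × 0.176/(0.714 + 0.176) = 0.202 mM/s.

0.202 mM/s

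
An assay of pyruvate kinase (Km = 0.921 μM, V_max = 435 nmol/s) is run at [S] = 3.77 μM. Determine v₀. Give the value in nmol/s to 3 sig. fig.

350 nmol/s

[S]/(Km+[S]) = 3.77/4.691 = 0.8037, the fractional saturation.
v = 0.8037 × Vmax = 0.8037 × 435 = 350 nmol/s.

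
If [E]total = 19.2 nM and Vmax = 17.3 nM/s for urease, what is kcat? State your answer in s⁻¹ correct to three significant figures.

kcat = Vmax/[E]total = 17.3 nM/s / 19.2 nM = 0.901 s⁻¹.

0.901 s⁻¹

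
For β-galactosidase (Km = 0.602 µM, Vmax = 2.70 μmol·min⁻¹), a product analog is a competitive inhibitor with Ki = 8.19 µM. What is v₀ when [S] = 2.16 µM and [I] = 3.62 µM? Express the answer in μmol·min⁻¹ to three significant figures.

1.93 μmol·min⁻¹

With α = 1 + [I]/Ki = 1 + 3.62/8.19 = 1.442, the competitive rate law is v = Vmax[S] / (αKm + [S]).
v = 2.70×2.16 / (1.442×0.602 + 2.16) = 5.832/3.028 = 1.93 μmol·min⁻¹.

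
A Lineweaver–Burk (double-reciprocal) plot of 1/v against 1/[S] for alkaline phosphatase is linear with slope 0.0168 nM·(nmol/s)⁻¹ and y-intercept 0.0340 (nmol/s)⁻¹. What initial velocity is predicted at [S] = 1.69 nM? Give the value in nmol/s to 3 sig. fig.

22.8 nmol/s

The y-intercept is 1/Vmax, so Vmax = 1/0.0340 = 29.4 nmol/s.
The slope is Km/Vmax, so Km = 0.0168 × 29.4 = 0.494 nM.
Then v = 29.4 × 1.69/(0.494 + 1.69) = 22.8 nmol/s.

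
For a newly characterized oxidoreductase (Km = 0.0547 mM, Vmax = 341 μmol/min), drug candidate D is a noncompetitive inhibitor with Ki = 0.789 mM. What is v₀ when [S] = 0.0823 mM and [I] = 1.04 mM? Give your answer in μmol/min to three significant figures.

88.4 μmol/min

α = 1 + [I]/Ki = 1 + 1.04/0.789 = 2.318.
For a noncompetitive inhibitor, Vmax is reduced to Vmax/α while Km is unchanged: Km,app = 0.0547 mM, Vmax,app = 147 μmol/min.
v = Vmax,app·[S]/(Km,app + [S]) = 147 × 0.0823/(0.0547 + 0.0823) = 88.4 μmol/min.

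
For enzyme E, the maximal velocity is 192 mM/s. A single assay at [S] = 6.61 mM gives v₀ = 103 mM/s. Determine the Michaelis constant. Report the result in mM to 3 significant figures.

From v = Vmax[S]/(Km+[S]), Km = [S](Vmax − v)/v.
Km = 6.61 × (192 − 103) / 103 = 588.3/103 = 5.71 mM.

5.71 mM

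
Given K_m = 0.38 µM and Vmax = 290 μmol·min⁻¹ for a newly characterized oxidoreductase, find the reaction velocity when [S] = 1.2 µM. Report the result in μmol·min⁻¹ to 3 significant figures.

220 μmol·min⁻¹

v = Vmax·[S]/(Km + [S]) = 290 × 1.2 / (0.38 + 1.2)
  = 348.0 / 1.580 = 220 μmol·min⁻¹.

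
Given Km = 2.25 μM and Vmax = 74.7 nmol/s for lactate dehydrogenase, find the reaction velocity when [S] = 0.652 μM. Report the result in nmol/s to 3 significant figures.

16.8 nmol/s

[S]/(Km+[S]) = 0.652/2.902 = 0.2247, the fractional saturation.
v = 0.2247 × Vmax = 0.2247 × 74.7 = 16.8 nmol/s.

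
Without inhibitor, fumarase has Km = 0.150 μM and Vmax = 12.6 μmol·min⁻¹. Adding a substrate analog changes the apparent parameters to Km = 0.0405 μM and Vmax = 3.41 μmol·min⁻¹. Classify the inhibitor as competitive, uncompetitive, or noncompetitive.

uncompetitive

Both Km and Vmax decrease by the same factor (~3.70-fold) — characteristic of uncompetitive inhibition.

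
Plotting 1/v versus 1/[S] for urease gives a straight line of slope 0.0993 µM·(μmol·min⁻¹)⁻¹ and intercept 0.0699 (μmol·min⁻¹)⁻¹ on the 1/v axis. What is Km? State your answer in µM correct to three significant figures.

y-intercept = 1/Vmax ⇒ Vmax = 14.3 μmol·min⁻¹; slope = Km/Vmax ⇒ Km = slope × Vmax.
Km = 0.0993 × 14.3 = 1.42 µM.

1.42 µM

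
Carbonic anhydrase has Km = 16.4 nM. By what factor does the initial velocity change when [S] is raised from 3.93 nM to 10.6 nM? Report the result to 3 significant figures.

The fractional saturations are [S]/(Km+[S]) = 3.93/20.33 = 0.1933 and 10.6/27.00 = 0.3926.
v₂/v₁ is just their ratio: 0.3926/0.1933 = 2.03.

2.03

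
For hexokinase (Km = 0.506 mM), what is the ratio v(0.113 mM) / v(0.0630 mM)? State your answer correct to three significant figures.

The fractional saturations are [S]/(Km+[S]) = 0.0630/0.5690 = 0.1107 and 0.113/0.6190 = 0.1826.
v₂/v₁ is just their ratio: 0.1826/0.1107 = 1.65.

1.65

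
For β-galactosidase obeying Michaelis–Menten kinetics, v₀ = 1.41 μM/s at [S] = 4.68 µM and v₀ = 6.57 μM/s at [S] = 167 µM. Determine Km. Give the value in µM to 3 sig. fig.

19.7 µM

From v = Vmax[S]/(Km+[S]), each point gives Vmax = v(Km+[S])/[S].
Equating: 1.41(Km+4.68)/4.68 = 6.57(Km+167)/167.
0.3013·Km + 1.41 = 0.03934·Km + 6.57, so (0.3013 − 0.03934)·Km = 6.57 − 1.41.
Km = 5.160/0.2619 = 19.7 µM; then Vmax = 1.41(19.7+4.68)/4.68 = 7.34 μM/s.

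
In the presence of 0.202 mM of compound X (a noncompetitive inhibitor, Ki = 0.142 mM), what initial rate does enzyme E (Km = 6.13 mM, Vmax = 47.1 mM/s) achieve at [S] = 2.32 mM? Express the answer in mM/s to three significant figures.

With α = 1 + [I]/Ki = 1 + 0.202/0.142 = 2.423, the noncompetitive rate law is v = (Vmax/α)·[S] / (Km + [S]).
v = (47.1/2.423)×2.32 / (6.13 + 2.32) = 45.11/8.450 = 5.34 mM/s.

5.34 mM/s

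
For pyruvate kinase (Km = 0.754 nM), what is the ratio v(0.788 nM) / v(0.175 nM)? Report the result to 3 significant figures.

The fractional saturations are [S]/(Km+[S]) = 0.175/0.9290 = 0.1884 and 0.788/1.542 = 0.5110.
v₂/v₁ is just their ratio: 0.5110/0.1884 = 2.71.

2.71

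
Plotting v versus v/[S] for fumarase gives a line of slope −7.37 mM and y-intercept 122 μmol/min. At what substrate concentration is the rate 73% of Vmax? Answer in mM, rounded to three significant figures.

19.9 mM

The Eadie–Hofstee slope gives Km = 7.37 mM (slope = −Km).
v/Vmax = [S]/(Km+[S]) = 0.73 ⇒ [S] = Km·0.73/(1−0.73) = 7.37 × 2.704 = 19.9 mM.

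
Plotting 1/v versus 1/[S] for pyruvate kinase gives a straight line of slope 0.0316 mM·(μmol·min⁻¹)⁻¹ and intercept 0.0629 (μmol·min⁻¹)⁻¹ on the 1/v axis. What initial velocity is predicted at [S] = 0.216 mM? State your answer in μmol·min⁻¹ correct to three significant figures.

The y-intercept is 1/Vmax, so Vmax = 1/0.0629 = 15.9 μmol·min⁻¹.
The slope is Km/Vmax, so Km = 0.0316 × 15.9 = 0.502 mM.
Then v = 15.9 × 0.216/(0.502 + 0.216) = 4.78 μmol·min⁻¹.

4.78 μmol·min⁻¹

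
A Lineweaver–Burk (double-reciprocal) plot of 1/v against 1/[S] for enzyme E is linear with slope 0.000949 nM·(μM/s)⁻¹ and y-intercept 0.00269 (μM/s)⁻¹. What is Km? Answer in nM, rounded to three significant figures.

y-intercept = 1/Vmax ⇒ Vmax = 372 μM/s; slope = Km/Vmax ⇒ Km = slope × Vmax.
Km = 0.000949 × 372 = 0.353 nM.

0.353 nM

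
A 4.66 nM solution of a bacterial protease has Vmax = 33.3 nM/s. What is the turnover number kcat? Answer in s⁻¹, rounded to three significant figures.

7.15 s⁻¹

kcat = Vmax/[E]total = 33.3 nM/s / 4.66 nM = 7.15 s⁻¹.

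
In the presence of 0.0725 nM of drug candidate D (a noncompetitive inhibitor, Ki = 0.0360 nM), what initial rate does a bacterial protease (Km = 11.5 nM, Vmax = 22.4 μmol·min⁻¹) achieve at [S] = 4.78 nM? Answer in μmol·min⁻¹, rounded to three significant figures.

2.18 μmol·min⁻¹

With α = 1 + [I]/Ki = 1 + 0.0725/0.0360 = 3.014, the noncompetitive rate law is v = (Vmax/α)·[S] / (Km + [S]).
v = (22.4/3.014)×4.78 / (11.5 + 4.78) = 35.53/16.28 = 2.18 μmol·min⁻¹.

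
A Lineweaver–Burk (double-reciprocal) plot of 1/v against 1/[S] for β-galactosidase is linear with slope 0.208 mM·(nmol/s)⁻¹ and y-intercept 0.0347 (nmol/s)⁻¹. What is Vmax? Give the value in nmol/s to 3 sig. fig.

28.8 nmol/s

The y-intercept of a Lineweaver–Burk plot equals 1/Vmax, so Vmax = 1/0.0347 = 28.8 nmol/s.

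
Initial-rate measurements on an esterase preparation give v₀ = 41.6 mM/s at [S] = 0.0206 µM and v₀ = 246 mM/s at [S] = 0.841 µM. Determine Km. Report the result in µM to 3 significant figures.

0.118 µM

From v = Vmax[S]/(Km+[S]), each point gives Vmax = v(Km+[S])/[S].
Equating: 41.6(Km+0.0206)/0.0206 = 246(Km+0.841)/0.841.
2019·Km + 41.6 = 292.5·Km + 246, so (2019 − 292.5)·Km = 246 − 41.6.
Km = 204.4/1727 = 0.118 µM; then Vmax = 41.6(0.118+0.0206)/0.0206 = 281 mM/s.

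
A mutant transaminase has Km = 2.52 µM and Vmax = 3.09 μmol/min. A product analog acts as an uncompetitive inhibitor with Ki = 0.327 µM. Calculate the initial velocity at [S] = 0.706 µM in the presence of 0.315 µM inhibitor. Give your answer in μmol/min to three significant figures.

0.558 μmol/min

With α = 1 + [I]/Ki = 1 + 0.315/0.327 = 1.963, the uncompetitive rate law is v = (Vmax/α)·[S] / (Km/α + [S]).
v = (3.09/1.963)×0.706 / (2.52/1.963 + 0.706) = 1.111/1.990 = 0.558 μmol/min.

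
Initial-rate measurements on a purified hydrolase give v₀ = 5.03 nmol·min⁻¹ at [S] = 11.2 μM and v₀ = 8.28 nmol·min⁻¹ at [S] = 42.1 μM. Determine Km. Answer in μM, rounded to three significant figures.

12.9 μM

In reciprocal form, 1/v = (Km/Vmax)·(1/[S]) + 1/Vmax. The two points give (1/[S], 1/v) = (0.08929, 0.1988) and (0.02375, 0.1208).
Slope = (0.1988 − 0.1208)/(0.08929 − 0.02375) = 1.191; intercept = 0.1988 − 1.191×0.08929 = 0.09249.
Vmax = 1/intercept = 10.8 nmol·min⁻¹; Km = slope × Vmax = 1.191 × 10.8 = 12.9 μM.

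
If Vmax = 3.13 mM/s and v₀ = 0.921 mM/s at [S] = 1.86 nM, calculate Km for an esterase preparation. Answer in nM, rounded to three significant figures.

From v = Vmax[S]/(Km+[S]), Km = [S](Vmax − v)/v.
Km = 1.86 × (3.13 − 0.921) / 0.921 = 4.109/0.921 = 4.46 nM.

4.46 nM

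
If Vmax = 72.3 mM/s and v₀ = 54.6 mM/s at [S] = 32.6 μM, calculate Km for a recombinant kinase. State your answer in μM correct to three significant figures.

v/Vmax = 54.6/72.3 = 0.7552 = [S]/(Km+[S]).
So Km + [S] = [S]/0.7552 = 43.17 μM, giving Km = 43.17 − 32.6 = 10.6 μM.

10.6 μM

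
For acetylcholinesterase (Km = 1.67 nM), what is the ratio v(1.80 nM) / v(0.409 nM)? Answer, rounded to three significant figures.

2.64

Since Vmax cancels, v₂/v₁ = [S]₂(Km+[S]₁) / [S]₁(Km+[S]₂).
= 1.80×(1.67+0.409) / (0.409×(1.67+1.80)) = 3.742/1.419 = 2.64.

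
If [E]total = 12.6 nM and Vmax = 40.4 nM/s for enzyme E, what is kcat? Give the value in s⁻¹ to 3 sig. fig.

3.21 s⁻¹

kcat = Vmax/[E]total = 40.4 nM/s / 12.6 nM = 3.21 s⁻¹.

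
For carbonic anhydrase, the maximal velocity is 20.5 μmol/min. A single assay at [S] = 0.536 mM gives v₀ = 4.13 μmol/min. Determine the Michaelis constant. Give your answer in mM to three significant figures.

v/Vmax = 4.13/20.5 = 0.2015 = [S]/(Km+[S]).
So Km + [S] = [S]/0.2015 = 2.661 mM, giving Km = 2.661 − 0.536 = 2.12 mM.

2.12 mM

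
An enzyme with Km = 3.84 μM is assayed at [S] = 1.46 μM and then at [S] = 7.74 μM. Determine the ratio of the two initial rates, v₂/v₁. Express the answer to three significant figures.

2.43

The fractional saturations are [S]/(Km+[S]) = 1.46/5.300 = 0.2755 and 7.74/11.58 = 0.6684.
v₂/v₁ is just their ratio: 0.6684/0.2755 = 2.43.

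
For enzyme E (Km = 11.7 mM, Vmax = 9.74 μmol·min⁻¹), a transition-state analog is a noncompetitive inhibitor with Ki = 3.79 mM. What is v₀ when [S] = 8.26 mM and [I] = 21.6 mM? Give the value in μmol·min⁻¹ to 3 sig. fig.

α = 1 + [I]/Ki = 1 + 21.6/3.79 = 6.699.
For a noncompetitive inhibitor, Vmax is reduced to Vmax/α while Km is unchanged: Km,app = 11.7 mM, Vmax,app = 1.45 μmol·min⁻¹.
v = Vmax,app·[S]/(Km,app + [S]) = 1.45 × 8.26/(11.7 + 8.26) = 0.602 μmol·min⁻¹.

0.602 μmol·min⁻¹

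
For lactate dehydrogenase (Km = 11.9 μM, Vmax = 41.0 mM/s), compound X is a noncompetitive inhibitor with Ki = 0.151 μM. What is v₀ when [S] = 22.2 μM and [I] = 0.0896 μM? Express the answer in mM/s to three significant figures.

With α = 1 + [I]/Ki = 1 + 0.0896/0.151 = 1.593, the noncompetitive rate law is v = (Vmax/α)·[S] / (Km + [S]).
v = (41.0/1.593)×22.2 / (11.9 + 22.2) = 571.2/34.10 = 16.8 mM/s.

16.8 mM/s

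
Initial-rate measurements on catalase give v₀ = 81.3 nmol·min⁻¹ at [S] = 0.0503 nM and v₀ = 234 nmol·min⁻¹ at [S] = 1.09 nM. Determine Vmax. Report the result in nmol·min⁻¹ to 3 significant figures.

257 nmol·min⁻¹

From v = Vmax[S]/(Km+[S]), each point gives Vmax = v(Km+[S])/[S].
Equating: 81.3(Km+0.0503)/0.0503 = 234(Km+1.09)/1.09.
1616·Km + 81.3 = 214.7·Km + 234, so (1616 − 214.7)·Km = 234 − 81.3.
Km = 152.7/1402 = 0.109 nM; then Vmax = 81.3(0.109+0.0503)/0.0503 = 257 nmol·min⁻¹.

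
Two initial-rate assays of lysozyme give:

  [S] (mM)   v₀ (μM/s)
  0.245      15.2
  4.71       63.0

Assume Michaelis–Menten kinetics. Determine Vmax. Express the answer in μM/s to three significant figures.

76.1 μM/s

In reciprocal form, 1/v = (Km/Vmax)·(1/[S]) + 1/Vmax. The two points give (1/[S], 1/v) = (4.082, 0.06579) and (0.2123, 0.01587).
Slope = (0.06579 − 0.01587)/(4.082 − 0.2123) = 0.01290; intercept = 0.06579 − 0.01290×4.082 = 0.01313.
Vmax = 1/intercept = 76.1 μM/s; Km = slope × Vmax = 0.01290 × 76.1 = 0.982 mM.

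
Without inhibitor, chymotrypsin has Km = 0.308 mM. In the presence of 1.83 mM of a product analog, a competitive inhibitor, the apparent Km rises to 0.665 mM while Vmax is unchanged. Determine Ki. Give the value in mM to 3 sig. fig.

Competitive: Km,app = α·Km with α = 1 + [I]/Ki.
α = Km,app/Km = 0.665/0.308 = 2.159.
Since α = 1 + [I]/Ki, [I]/Ki = 2.159 − 1 = 1.159 and Ki = 1.83/1.159 = 1.58 mM.

1.58 mM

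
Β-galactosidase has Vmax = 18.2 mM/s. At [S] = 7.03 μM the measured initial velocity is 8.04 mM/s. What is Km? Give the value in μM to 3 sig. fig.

8.88 μM

v/Vmax = 8.04/18.2 = 0.4418 = [S]/(Km+[S]).
So Km + [S] = [S]/0.4418 = 15.91 μM, giving Km = 15.91 − 7.03 = 8.88 μM.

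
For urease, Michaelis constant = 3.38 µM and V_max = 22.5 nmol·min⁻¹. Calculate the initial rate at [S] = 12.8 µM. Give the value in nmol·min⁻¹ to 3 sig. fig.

[S]/(Km+[S]) = 12.8/16.18 = 0.7911, the fractional saturation.
v = 0.7911 × Vmax = 0.7911 × 22.5 = 17.8 nmol·min⁻¹.

17.8 nmol·min⁻¹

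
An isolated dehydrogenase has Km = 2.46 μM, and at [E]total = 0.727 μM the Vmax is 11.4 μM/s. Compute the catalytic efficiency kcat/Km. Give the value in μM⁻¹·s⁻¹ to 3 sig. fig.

6.37 μM⁻¹·s⁻¹

kcat = Vmax/[E]total = 11.4/0.727 = 15.7 s⁻¹.
kcat/Km = 15.7/2.46 = 6.37 μM⁻¹·s⁻¹.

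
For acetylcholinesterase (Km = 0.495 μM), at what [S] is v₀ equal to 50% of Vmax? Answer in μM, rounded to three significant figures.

0.495 μM

v/Vmax = [S]/(Km+[S]) = 0.5, so [S] = Km·0.5/(1 − 0.5) = 0.495 × 1.000.
[S] = 0.495 μM.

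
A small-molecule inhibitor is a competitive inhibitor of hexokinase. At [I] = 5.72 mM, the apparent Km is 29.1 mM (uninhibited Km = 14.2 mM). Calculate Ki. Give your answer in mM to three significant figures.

Competitive: Km,app = α·Km with α = 1 + [I]/Ki.
α = Km,app/Km = 29.1/14.2 = 2.049.
Ki = [I]/(α − 1) = 5.72/1.049 = 5.45 mM.

5.45 mM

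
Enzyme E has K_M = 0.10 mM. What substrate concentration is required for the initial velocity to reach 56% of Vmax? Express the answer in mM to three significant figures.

v/Vmax = [S]/(Km+[S]) = 0.56, so [S] = Km·0.56/(1 − 0.56) = 0.10 × 1.273.
[S] = 0.127 mM.

0.127 mM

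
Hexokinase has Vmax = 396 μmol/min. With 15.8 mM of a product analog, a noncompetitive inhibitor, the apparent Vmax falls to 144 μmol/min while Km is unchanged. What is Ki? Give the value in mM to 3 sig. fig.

Noncompetitive: Vmax,app = Vmax/α with α = 1 + [I]/Ki.
α = Vmax/Vmax,app = 396/144 = 2.750.
Since α = 1 + [I]/Ki, [I]/Ki = 2.750 − 1 = 1.750 and Ki = 15.8/1.750 = 9.03 mM.

9.03 mM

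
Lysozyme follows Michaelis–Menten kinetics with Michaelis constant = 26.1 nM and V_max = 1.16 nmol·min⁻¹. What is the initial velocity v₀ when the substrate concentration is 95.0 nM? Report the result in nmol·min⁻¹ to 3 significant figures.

[S]/(Km+[S]) = 95.0/121.1 = 0.7845, the fractional saturation.
v = 0.7845 × Vmax = 0.7845 × 1.16 = 0.910 nmol·min⁻¹.

0.910 nmol·min⁻¹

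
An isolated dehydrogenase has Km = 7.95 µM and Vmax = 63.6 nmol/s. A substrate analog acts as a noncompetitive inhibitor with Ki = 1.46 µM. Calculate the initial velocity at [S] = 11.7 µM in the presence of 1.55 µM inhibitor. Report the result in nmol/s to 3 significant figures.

18.4 nmol/s

With α = 1 + [I]/Ki = 1 + 1.55/1.46 = 2.062, the noncompetitive rate law is v = (Vmax/α)·[S] / (Km + [S]).
v = (63.6/2.062)×11.7 / (7.95 + 11.7) = 360.9/19.65 = 18.4 nmol/s.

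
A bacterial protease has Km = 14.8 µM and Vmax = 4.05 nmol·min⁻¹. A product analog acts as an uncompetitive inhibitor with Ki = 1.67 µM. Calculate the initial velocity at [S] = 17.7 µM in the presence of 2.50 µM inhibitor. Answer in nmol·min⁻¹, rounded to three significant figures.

1.22 nmol·min⁻¹

α = 1 + [I]/Ki = 1 + 2.50/1.67 = 2.497.
For an uncompetitive inhibitor, both parameters are divided by α, giving Vmax/α and Km/α: Km,app = 5.93 µM, Vmax,app = 1.62 nmol·min⁻¹.
v = Vmax,app·[S]/(Km,app + [S]) = 1.62 × 17.7/(5.93 + 17.7) = 1.22 nmol·min⁻¹.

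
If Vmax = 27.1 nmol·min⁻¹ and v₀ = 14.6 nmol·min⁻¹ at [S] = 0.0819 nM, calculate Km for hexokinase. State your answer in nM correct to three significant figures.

From v = Vmax[S]/(Km+[S]), Km = [S](Vmax − v)/v.
Km = 0.0819 × (27.1 − 14.6) / 14.6 = 1.024/14.6 = 0.0701 nM.

0.0701 nM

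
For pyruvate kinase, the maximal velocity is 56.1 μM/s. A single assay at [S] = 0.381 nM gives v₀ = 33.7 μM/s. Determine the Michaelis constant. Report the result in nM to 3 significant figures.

v/Vmax = 33.7/56.1 = 0.6007 = [S]/(Km+[S]).
So Km + [S] = [S]/0.6007 = 0.6342 nM, giving Km = 0.6342 − 0.381 = 0.253 nM.

0.253 nM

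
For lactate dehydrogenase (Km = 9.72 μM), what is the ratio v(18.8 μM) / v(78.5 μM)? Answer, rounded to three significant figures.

The fractional saturations are [S]/(Km+[S]) = 78.5/88.22 = 0.8898 and 18.8/28.52 = 0.6592.
v₂/v₁ is just their ratio: 0.6592/0.8898 = 0.741.

0.741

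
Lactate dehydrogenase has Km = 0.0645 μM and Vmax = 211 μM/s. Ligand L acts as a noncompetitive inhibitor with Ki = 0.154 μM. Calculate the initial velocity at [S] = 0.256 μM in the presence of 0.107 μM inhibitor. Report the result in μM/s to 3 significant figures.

99.4 μM/s

With α = 1 + [I]/Ki = 1 + 0.107/0.154 = 1.695, the noncompetitive rate law is v = (Vmax/α)·[S] / (Km + [S]).
v = (211/1.695)×0.256 / (0.0645 + 0.256) = 31.87/0.3205 = 99.4 μM/s.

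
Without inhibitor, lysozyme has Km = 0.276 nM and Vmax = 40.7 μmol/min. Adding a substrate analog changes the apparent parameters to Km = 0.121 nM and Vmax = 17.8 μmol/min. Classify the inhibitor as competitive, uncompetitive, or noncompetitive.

Both Km and Vmax decrease by the same factor (~2.29-fold) — characteristic of uncompetitive inhibition.

uncompetitive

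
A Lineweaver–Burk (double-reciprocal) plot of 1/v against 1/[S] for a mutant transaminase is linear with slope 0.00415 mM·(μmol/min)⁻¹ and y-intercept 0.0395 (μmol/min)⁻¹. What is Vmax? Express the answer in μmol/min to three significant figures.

The y-intercept of a Lineweaver–Burk plot equals 1/Vmax, so Vmax = 1/0.0395 = 25.3 μmol/min.

25.3 μmol/min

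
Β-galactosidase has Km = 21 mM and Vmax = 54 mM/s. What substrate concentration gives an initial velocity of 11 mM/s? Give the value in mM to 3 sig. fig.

5.37 mM

Rearranging v = Vmax[S]/(Km+[S]) gives [S] = Km·v/(Vmax − v).
[S] = 21 × 11 / (54 − 11) = 231.0/43.00 = 5.37 mM.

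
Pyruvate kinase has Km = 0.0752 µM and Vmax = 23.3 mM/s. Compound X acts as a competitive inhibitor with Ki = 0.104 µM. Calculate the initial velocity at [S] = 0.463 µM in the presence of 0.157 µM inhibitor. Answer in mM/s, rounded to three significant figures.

α = 1 + [I]/Ki = 1 + 0.157/0.104 = 2.510.
For a competitive inhibitor, Vmax is unchanged and the apparent Km becomes α·Km: Km,app = 0.189 µM, Vmax,app = 23.3 mM/s.
v = Vmax,app·[S]/(Km,app + [S]) = 23.3 × 0.463/(0.189 + 0.463) = 16.6 mM/s.

16.6 mM/s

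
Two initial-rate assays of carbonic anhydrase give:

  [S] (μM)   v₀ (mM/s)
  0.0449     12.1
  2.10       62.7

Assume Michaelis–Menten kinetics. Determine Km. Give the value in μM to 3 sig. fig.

From v = Vmax[S]/(Km+[S]), each point gives Vmax = v(Km+[S])/[S].
Equating: 12.1(Km+0.0449)/0.0449 = 62.7(Km+2.10)/2.10.
269.5·Km + 12.1 = 29.86·Km + 62.7, so (269.5 − 29.86)·Km = 62.7 − 12.1.
Km = 50.60/239.6 = 0.211 μM; then Vmax = 12.1(0.211+0.0449)/0.0449 = 69.0 mM/s.

0.211 μM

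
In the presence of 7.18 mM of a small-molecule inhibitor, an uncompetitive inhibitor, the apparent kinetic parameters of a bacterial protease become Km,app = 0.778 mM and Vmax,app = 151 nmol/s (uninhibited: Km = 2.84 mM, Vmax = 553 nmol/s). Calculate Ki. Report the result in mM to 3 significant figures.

2.70 mM

Uncompetitive: Vmax,app = Vmax/α (and Km,app = Km/α) with α = 1 + [I]/Ki.
α = Vmax/Vmax,app = 553/151 = 3.662.
Ki = [I]/(α − 1) = 7.18/2.662 = 2.70 mM.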